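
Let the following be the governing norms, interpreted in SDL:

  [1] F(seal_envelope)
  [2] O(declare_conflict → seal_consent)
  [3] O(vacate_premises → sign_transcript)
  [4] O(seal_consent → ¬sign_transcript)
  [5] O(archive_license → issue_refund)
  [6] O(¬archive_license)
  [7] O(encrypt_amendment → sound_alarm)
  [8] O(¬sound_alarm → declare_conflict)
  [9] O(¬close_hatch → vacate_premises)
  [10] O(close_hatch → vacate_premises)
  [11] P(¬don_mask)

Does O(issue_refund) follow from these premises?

Premise 5 is O(archive_license → issue_refund), but O(archive_license) is not derivable from the premises, so it does not yield O(issue_refund).
No other premise forces O(issue_refund). An ideal world satisfying every premise can still have issue_refund false, so O(issue_refund) is not derivable.

No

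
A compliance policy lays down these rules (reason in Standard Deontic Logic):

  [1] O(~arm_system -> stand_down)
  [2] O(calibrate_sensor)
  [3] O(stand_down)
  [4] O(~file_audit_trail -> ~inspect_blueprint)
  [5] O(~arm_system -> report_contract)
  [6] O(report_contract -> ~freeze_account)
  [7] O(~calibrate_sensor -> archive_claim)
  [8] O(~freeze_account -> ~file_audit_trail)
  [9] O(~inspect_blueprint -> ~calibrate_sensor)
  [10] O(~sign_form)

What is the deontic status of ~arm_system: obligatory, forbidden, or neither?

Premise 2 states O(calibrate_sensor) outright.
Premise 9 is O(~inspect_blueprint -> ~calibrate_sensor); contrapositively O(calibrate_sensor -> inspect_blueprint). Since O(calibrate_sensor) holds, K gives O(inspect_blueprint).
Premise 4, O(~file_audit_trail -> ~inspect_blueprint), contraposes to O(inspect_blueprint -> file_audit_trail); with O(inspect_blueprint) we get O(file_audit_trail).
Premise 8 is O(~freeze_account -> ~file_audit_trail); contrapositively O(file_audit_trail -> freeze_account). Since O(file_audit_trail) holds, K gives O(freeze_account).
Premise 6 is O(report_contract -> ~freeze_account); contrapositively O(freeze_account -> ~report_contract). Since O(freeze_account) holds, K gives O(~report_contract).
Premise 5, O(~arm_system -> report_contract), contraposes to O(~report_contract -> arm_system); with O(~report_contract) we get O(arm_system).
Premises 1, 3, 7, 10 do not contribute to this derivation.
Thus O(arm_system), which is F(~arm_system): ~arm_system is forbidden.

Forbidden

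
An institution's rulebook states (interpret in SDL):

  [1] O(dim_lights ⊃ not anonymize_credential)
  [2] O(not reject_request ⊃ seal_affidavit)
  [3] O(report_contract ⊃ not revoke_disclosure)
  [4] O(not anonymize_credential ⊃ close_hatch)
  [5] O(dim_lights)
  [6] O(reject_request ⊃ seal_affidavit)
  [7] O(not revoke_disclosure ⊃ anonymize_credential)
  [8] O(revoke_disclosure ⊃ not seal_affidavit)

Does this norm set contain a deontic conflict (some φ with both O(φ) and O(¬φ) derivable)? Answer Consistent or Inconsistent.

Premises 2 and 6 cover both cases: O(not reject_request ⊃ seal_affidavit) and O(reject_request ⊃ seal_affidavit). Since not reject_request ∨ reject_request is a tautology, O(seal_affidavit) follows.
The contrapositive of premise 8 (O(revoke_disclosure ⊃ not seal_affidavit)) is O(seal_affidavit ⊃ not revoke_disclosure), and O(seal_affidavit) is already established, so O(not revoke_disclosure).
From O(not revoke_disclosure) and premise 7, O(not revoke_disclosure ⊃ anonymize_credential), we obtain O(anonymize_credential).
Premise 1, O(dim_lights ⊃ not anonymize_credential), contraposes to O(anonymize_credential ⊃ not dim_lights); with O(anonymize_credential) we get O(not dim_lights).
Yet premise 5 states O(dim_lights).
We now have both O(not dim_lights) and O(dim_lights) — dim_lights is simultaneously obligatory and forbidden, violating the D-axiom.

Inconsistent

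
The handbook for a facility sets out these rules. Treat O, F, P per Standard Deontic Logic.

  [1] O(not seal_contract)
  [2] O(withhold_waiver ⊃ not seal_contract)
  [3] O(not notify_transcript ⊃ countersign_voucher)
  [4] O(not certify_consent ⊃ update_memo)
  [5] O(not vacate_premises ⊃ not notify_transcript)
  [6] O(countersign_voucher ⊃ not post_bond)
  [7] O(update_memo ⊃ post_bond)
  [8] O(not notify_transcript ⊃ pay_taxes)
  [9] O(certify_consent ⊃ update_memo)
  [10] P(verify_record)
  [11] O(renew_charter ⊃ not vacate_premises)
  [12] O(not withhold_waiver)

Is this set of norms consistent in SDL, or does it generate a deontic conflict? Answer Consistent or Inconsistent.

Premise 2 is O(withhold_waiver ⊃ not seal_contract); even if O(not seal_contract) held, inferring O(withhold_waiver) would be affirming the consequent — invalid.
So O(withhold_waiver) is not derivable, and the apparent clash with O(not withhold_waiver) does not arise.
A world satisfying every obligation exists (e.g. certify_consent=false, countersign_voucher=false, notify_transcript=true, pay_taxes=false, post_bond=true, renew_charter=false, seal_contract=false, update_memo=true, vacate_premises=true, verify_record=false, withhold_waiver=false); no atom is both obligatory and forbidden, so the set is consistent.

Consistent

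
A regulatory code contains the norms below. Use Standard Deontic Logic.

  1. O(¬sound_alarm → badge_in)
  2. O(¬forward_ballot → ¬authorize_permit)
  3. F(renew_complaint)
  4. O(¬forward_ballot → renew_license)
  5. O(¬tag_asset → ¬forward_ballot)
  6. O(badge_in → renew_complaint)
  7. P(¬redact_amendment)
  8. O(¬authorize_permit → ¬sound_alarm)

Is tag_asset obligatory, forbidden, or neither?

Obligatory

F(renew_complaint) at premise 3 means O(¬renew_complaint).
Premise 6 is O(badge_in → renew_complaint); contrapositively O(¬renew_complaint → ¬badge_in). Since O(¬renew_complaint) holds, K gives O(¬badge_in).
Premise 1 is O(¬sound_alarm → badge_in); contrapositively O(¬badge_in → sound_alarm). Since O(¬badge_in) holds, K gives O(sound_alarm).
The contrapositive of premise 8 (O(¬authorize_permit → ¬sound_alarm)) is O(sound_alarm → authorize_permit), and O(sound_alarm) is already established, so O(authorize_permit).
Premise 2, O(¬forward_ballot → ¬authorize_permit), contraposes to O(authorize_permit → forward_ballot); with O(authorize_permit) we get O(forward_ballot).
Premise 5, O(¬tag_asset → ¬forward_ballot), contraposes to O(forward_ballot → tag_asset); with O(forward_ballot) we get O(tag_asset).
Premises 4, 7 do not contribute to this derivation.
Hence tag_asset is obligatory.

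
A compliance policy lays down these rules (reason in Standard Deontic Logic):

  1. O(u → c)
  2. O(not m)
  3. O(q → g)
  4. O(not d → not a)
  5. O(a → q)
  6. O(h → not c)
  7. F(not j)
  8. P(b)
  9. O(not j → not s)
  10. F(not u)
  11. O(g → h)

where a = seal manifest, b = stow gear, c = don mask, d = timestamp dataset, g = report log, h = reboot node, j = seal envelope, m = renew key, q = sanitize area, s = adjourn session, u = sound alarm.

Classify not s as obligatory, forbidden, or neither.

Neither

Premise 9 is O(not j → not s), but O(not j) is not derivable from the premises, so it does not yield O(not s).
No premise or chain of K-axiom applications forces O(not s), and none forces O(s). So not s is neither obligatory nor forbidden under these norms.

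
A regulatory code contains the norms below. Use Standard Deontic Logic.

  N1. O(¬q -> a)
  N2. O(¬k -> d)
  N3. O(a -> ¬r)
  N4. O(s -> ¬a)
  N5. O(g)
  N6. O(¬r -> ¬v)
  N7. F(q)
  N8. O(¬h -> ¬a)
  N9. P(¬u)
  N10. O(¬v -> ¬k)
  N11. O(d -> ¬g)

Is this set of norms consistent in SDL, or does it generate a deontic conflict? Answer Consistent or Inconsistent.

Inconsistent

Premise 5 gives O(g).
The contrapositive of premise 11 (O(d -> ¬g)) is O(g -> ¬d), and O(g) is already established, so O(¬d).
Premise 2, O(¬k -> d), contraposes to O(¬d -> k); with O(¬d) we get O(k).
Premise 10 is O(¬v -> ¬k); contrapositively O(k -> v). Since O(k) holds, K gives O(v).
The contrapositive of premise 6 (O(¬r -> ¬v)) is O(v -> r), and O(v) is already established, so O(r).
Premise 3, O(a -> ¬r), contraposes to O(r -> ¬a); with O(r) we get O(¬a).
Premise 1 is O(¬q -> a); contrapositively O(¬a -> q). Since O(¬a) holds, K gives O(q).
However, F(q) at premise 7 amounts to O(¬q).
We now have both O(q) and O(¬q) — q is simultaneously obligatory and forbidden, violating the D-axiom.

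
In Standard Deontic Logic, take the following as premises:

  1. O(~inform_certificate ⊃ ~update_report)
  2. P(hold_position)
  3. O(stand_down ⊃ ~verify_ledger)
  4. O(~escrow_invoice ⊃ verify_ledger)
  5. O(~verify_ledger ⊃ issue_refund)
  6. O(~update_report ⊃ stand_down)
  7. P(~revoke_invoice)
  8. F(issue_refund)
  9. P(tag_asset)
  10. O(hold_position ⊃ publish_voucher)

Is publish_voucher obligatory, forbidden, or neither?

Premise 10 is O(hold_position ⊃ publish_voucher), but O(hold_position) is not derivable from the premises (the permission P(hold_position) asserts only ~O(~hold_position), not O(hold_position)), so it does not yield O(publish_voucher).
No premise or chain of K-axiom applications forces O(publish_voucher), and none forces O(~publish_voucher). So publish_voucher is neither obligatory nor forbidden under these norms.

Neither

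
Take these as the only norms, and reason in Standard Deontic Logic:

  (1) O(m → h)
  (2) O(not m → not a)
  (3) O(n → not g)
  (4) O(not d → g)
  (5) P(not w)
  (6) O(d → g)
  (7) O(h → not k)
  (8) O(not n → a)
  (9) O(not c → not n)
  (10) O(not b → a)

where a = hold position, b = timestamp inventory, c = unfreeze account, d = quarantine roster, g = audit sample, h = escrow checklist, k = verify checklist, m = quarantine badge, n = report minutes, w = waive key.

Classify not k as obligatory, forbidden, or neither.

Obligatory

By case analysis on not d: premise 4 gives O(not d → g) and premise 6 gives O(d → g), so O(g) either way.
The contrapositive of premise 3 (O(n → not g)) is O(g → not n), and O(g) is already established, so O(not n).
From O(not n) and premise 8, O(not n → a), we obtain O(a).
The contrapositive of premise 2 (O(not m → not a)) is O(a → m), and O(a) is already established, so O(m).
From O(m) and premise 1, O(m → h), we obtain O(h).
From O(h) and premise 7, O(h → not k), we obtain O(not k).
Premises 5, 9, 10 do not contribute to this derivation.
Hence not k is obligatory.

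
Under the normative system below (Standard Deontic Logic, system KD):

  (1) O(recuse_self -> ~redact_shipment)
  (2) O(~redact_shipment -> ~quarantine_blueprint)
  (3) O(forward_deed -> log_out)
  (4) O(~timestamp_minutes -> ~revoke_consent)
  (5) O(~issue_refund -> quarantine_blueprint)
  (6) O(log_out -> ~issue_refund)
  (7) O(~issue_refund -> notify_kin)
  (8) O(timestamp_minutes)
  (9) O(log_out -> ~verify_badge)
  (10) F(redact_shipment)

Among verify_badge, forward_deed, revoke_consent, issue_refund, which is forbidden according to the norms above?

Premise 10, F(redact_shipment), is equivalent to O(~redact_shipment).
With premise 2, O(~redact_shipment -> ~quarantine_blueprint), the K-axiom yields O(~quarantine_blueprint).
Premise 5, O(~issue_refund -> quarantine_blueprint), contraposes to O(~quarantine_blueprint -> issue_refund); with O(~quarantine_blueprint) we get O(issue_refund).
Premise 6, O(log_out -> ~issue_refund), contraposes to O(issue_refund -> ~log_out); with O(issue_refund) we get O(~log_out).
The contrapositive of premise 3 (O(forward_deed -> log_out)) is O(~log_out -> ~forward_deed), and O(~log_out) is already established, so O(~forward_deed).
So O(~forward_deed) holds, i.e. forward_deed is forbidden. None of the other listed options is forbidden under the premises.

forward_deed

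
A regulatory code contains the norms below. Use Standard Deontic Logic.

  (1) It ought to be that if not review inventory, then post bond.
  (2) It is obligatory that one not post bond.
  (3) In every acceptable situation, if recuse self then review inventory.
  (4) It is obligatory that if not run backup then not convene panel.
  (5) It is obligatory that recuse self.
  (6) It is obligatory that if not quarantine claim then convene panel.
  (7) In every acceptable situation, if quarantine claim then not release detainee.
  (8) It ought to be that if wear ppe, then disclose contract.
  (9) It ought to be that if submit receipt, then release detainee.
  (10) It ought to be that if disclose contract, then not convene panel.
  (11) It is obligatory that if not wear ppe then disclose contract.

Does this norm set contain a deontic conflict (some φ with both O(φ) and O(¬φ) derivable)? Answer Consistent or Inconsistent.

Premise 1 is O(¬review_inventory → post_bond), but O(¬review_inventory) is not derivable from the premises, so it does not yield O(post_bond).
So O(post_bond) is not derivable, and the apparent clash with O(¬post_bond) does not arise.
A world satisfying every obligation exists (e.g. convene_panel=false, disclose_contract=true, post_bond=false, quarantine_claim=true, recuse_self=true, release_detainee=false, review_inventory=true, run_backup=false, submit_receipt=false, wear_ppe=false); no atom is both obligatory and forbidden, so the set is consistent.

Consistent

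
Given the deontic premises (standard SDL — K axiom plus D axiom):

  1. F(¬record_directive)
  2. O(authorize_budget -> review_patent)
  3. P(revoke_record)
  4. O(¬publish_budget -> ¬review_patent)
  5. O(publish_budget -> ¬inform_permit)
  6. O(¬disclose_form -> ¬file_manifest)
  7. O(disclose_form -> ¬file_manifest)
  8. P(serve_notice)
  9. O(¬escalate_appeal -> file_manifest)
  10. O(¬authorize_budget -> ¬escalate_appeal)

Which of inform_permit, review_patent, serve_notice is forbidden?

inform_permit

Premises 7 and 6 cover both cases: O(disclose_form -> ¬file_manifest) and O(¬disclose_form -> ¬file_manifest). Since disclose_form ∨ ¬disclose_form is a tautology, O(¬file_manifest) follows.
The contrapositive of premise 9 (O(¬escalate_appeal -> file_manifest)) is O(¬file_manifest -> escalate_appeal), and O(¬file_manifest) is already established, so O(escalate_appeal).
Premise 10 is O(¬authorize_budget -> ¬escalate_appeal); contrapositively O(escalate_appeal -> authorize_budget). Since O(escalate_appeal) holds, K gives O(authorize_budget).
From O(authorize_budget) and premise 2, O(authorize_budget -> review_patent), we obtain O(review_patent).
The contrapositive of premise 4 (O(¬publish_budget -> ¬review_patent)) is O(review_patent -> publish_budget), and O(review_patent) is already established, so O(publish_budget).
With premise 5, O(publish_budget -> ¬inform_permit), the K-axiom yields O(¬inform_permit).
So O(¬inform_permit) holds, i.e. inform_permit is forbidden. None of the other listed options is forbidden under the premises.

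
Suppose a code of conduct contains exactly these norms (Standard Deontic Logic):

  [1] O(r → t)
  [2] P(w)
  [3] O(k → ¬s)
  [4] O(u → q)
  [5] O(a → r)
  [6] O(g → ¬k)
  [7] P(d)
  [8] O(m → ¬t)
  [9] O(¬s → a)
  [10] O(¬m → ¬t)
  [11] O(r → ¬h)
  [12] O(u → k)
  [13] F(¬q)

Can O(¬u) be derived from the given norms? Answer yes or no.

By case analysis on m: premise 8 gives O(m → ¬t) and premise 10 gives O(¬m → ¬t), so O(¬t) either way.
Premise 1 is O(r → t); contrapositively O(¬t → ¬r). Since O(¬t) holds, K gives O(¬r).
Premise 5, O(a → r), contraposes to O(¬r → ¬a); with O(¬r) we get O(¬a).
The contrapositive of premise 9 (O(¬s → a)) is O(¬a → s), and O(¬a) is already established, so O(s).
Premise 3 is O(k → ¬s); contrapositively O(s → ¬k). Since O(s) holds, K gives O(¬k).
Premise 12, O(u → k), contraposes to O(¬k → ¬u); with O(¬k) we get O(¬u).
Premises 2, 4, 6, 7, 11, 13 do not contribute to this derivation.
So O(¬u) follows.

Yes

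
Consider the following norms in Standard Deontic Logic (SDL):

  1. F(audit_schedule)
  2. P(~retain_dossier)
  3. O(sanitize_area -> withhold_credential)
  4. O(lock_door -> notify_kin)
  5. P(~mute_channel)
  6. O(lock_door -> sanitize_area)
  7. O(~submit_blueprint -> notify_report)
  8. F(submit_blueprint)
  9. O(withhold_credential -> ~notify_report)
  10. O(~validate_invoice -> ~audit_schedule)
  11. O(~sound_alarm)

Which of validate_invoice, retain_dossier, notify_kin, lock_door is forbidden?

Premise 8, F(submit_blueprint), is equivalent to O(~submit_blueprint).
Premise 7 is O(~submit_blueprint -> notify_report); since O(~submit_blueprint), deontic closure gives O(notify_report).
The contrapositive of premise 9 (O(withhold_credential -> ~notify_report)) is O(notify_report -> ~withhold_credential), and O(notify_report) is already established, so O(~withhold_credential).
The contrapositive of premise 3 (O(sanitize_area -> withhold_credential)) is O(~withhold_credential -> ~sanitize_area), and O(~withhold_credential) is already established, so O(~sanitize_area).
Premise 6 is O(lock_door -> sanitize_area); contrapositively O(~sanitize_area -> ~lock_door). Since O(~sanitize_area) holds, K gives O(~lock_door).
So O(~lock_door) holds, i.e. lock_door is forbidden. None of the other listed options is forbidden under the premises.

lock_door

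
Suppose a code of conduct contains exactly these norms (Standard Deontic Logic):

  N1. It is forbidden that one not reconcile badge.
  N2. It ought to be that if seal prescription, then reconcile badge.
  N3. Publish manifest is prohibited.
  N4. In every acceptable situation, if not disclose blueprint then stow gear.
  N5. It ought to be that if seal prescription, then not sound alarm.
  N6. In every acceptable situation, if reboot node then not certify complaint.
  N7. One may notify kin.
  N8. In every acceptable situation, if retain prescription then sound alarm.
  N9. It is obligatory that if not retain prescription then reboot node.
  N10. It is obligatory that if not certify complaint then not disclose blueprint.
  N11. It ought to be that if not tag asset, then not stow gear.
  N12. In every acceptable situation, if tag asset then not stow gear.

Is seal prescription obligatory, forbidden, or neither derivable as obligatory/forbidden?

Forbidden

Premises 12 and 11 are O(tag_asset → ¬stow_gear) and O(¬tag_asset → ¬stow_gear); every ideal world satisfies tag_asset or ¬tag_asset, so in either case ¬stow_gear holds — hence O(¬stow_gear).
Premise 4 is O(¬disclose_blueprint → stow_gear); contrapositively O(¬stow_gear → disclose_blueprint). Since O(¬stow_gear) holds, K gives O(disclose_blueprint).
Premise 10, O(¬certify_complaint → ¬disclose_blueprint), contraposes to O(disclose_blueprint → certify_complaint); with O(disclose_blueprint) we get O(certify_complaint).
Premise 6 is O(reboot_node → ¬certify_complaint); contrapositively O(certify_complaint → ¬reboot_node). Since O(certify_complaint) holds, K gives O(¬reboot_node).
Premise 9 is O(¬retain_prescription → reboot_node); contrapositively O(¬reboot_node → retain_prescription). Since O(¬reboot_node) holds, K gives O(retain_prescription).
From O(retain_prescription) and premise 8, O(retain_prescription → sound_alarm), we obtain O(sound_alarm).
Premise 5 is O(seal_prescription → ¬sound_alarm); contrapositively O(sound_alarm → ¬seal_prescription). Since O(sound_alarm) holds, K gives O(¬seal_prescription).
Premises 1, 2, 3, 7 do not contribute to this derivation.
Thus O(¬seal_prescription), which is F(seal_prescription): seal_prescription is forbidden.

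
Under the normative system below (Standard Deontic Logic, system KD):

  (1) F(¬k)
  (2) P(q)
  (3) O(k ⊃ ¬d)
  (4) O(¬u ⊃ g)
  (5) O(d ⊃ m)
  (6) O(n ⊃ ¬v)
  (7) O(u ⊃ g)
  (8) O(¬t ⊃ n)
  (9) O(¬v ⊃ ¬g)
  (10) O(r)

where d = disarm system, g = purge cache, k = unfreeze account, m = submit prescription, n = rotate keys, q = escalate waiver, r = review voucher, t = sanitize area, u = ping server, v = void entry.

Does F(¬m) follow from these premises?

Premise 5 is O(d ⊃ m), but O(d) is not derivable from the premises, so it does not yield O(m).
No other premise forces O(m). An ideal world satisfying every premise can still have ¬m true, so F(¬m) is not derivable.

No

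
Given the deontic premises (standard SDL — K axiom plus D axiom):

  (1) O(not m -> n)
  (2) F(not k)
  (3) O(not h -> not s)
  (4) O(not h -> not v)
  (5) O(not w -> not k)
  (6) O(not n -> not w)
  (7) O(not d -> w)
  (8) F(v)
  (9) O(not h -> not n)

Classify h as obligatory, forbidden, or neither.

Premise 2 is F(not k), i.e. O(k).
Premise 5 is O(not w -> not k); contrapositively O(k -> w). Since O(k) holds, K gives O(w).
The contrapositive of premise 6 (O(not n -> not w)) is O(w -> n), and O(w) is already established, so O(n).
Premise 9 is O(not h -> not n); contrapositively O(n -> h). Since O(n) holds, K gives O(h).
Premises 1, 3, 4, 7, 8 do not contribute to this derivation.
Hence h is obligatory.

Obligatory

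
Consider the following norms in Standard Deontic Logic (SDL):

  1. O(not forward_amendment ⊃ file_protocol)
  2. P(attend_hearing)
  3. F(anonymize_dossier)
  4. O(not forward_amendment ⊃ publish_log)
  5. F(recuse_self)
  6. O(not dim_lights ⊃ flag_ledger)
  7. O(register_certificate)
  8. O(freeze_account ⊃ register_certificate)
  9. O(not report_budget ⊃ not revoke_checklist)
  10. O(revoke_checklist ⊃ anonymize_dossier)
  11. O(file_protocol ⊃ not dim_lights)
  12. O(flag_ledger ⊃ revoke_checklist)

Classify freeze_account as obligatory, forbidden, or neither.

Neither

Premise 8 is O(freeze_account ⊃ register_certificate); even if O(register_certificate) held, inferring O(freeze_account) would be affirming the consequent — invalid.
No premise or chain of K-axiom applications forces O(freeze_account), and none forces O(not freeze_account). So freeze_account is neither obligatory nor forbidden under these norms.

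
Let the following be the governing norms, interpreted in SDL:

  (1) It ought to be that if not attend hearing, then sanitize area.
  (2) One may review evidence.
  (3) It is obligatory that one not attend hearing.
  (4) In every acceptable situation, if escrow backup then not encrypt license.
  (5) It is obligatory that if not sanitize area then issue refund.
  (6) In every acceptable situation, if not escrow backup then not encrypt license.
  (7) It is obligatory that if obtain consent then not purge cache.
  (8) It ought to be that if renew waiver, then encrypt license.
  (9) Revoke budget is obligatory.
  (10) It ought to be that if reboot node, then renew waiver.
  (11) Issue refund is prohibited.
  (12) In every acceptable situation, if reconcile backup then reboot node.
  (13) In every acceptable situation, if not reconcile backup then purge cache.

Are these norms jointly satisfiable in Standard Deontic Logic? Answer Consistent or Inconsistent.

Consistent

Premise 5 is O(¬sanitize_area → issue_refund), but O(¬sanitize_area) is not derivable from the premises, so it does not yield O(issue_refund).
So O(issue_refund) is not derivable, and the apparent clash with O(¬issue_refund) does not arise.
A world satisfying every obligation exists (e.g. attend_hearing=false, encrypt_license=false, escrow_backup=false, issue_refund=false, obtain_consent=false, purge_cache=true, reboot_node=false, reconcile_backup=false, renew_waiver=false, review_evidence=false, revoke_budget=true, sanitize_area=true); no atom is both obligatory and forbidden, so the set is consistent.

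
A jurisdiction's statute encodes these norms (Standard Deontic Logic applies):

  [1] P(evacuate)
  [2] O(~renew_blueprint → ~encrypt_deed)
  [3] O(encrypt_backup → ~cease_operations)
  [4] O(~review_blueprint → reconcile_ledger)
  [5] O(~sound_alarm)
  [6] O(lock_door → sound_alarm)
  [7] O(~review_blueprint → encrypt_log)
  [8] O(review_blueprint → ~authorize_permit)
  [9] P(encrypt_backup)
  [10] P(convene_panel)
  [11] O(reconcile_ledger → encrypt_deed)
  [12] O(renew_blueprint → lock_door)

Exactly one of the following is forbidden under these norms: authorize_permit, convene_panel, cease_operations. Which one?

From premise 5 we have O(~sound_alarm).
The contrapositive of premise 6 (O(lock_door → sound_alarm)) is O(~sound_alarm → ~lock_door), and O(~sound_alarm) is already established, so O(~lock_door).
Premise 12, O(renew_blueprint → lock_door), contraposes to O(~lock_door → ~renew_blueprint); with O(~lock_door) we get O(~renew_blueprint).
From O(~renew_blueprint) and premise 2, O(~renew_blueprint → ~encrypt_deed), we obtain O(~encrypt_deed).
Premise 11 is O(reconcile_ledger → encrypt_deed); contrapositively O(~encrypt_deed → ~reconcile_ledger). Since O(~encrypt_deed) holds, K gives O(~reconcile_ledger).
The contrapositive of premise 4 (O(~review_blueprint → reconcile_ledger)) is O(~reconcile_ledger → review_blueprint), and O(~reconcile_ledger) is already established, so O(review_blueprint).
Premise 8 is O(review_blueprint → ~authorize_permit); since O(review_blueprint), deontic closure gives O(~authorize_permit).
So O(~authorize_permit) holds, i.e. authorize_permit is forbidden. None of the other listed options is forbidden under the premises.

authorize_permit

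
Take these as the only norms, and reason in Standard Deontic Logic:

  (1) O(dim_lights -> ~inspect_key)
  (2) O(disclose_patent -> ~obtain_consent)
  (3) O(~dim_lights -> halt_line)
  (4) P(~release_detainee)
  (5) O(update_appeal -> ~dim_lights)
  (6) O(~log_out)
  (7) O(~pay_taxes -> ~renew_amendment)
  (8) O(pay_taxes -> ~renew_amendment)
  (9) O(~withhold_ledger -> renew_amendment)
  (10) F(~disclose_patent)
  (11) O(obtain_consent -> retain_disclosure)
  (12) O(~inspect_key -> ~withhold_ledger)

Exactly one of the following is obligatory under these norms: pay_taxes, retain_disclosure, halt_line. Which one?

halt_line

Premises 8 and 7 are O(pay_taxes -> ~renew_amendment) and O(~pay_taxes -> ~renew_amendment); every ideal world satisfies pay_taxes or ~pay_taxes, so in either case ~renew_amendment holds — hence O(~renew_amendment).
Premise 9 is O(~withhold_ledger -> renew_amendment); contrapositively O(~renew_amendment -> withhold_ledger). Since O(~renew_amendment) holds, K gives O(withhold_ledger).
Premise 12, O(~inspect_key -> ~withhold_ledger), contraposes to O(withhold_ledger -> inspect_key); with O(withhold_ledger) we get O(inspect_key).
Premise 1 is O(dim_lights -> ~inspect_key); contrapositively O(inspect_key -> ~dim_lights). Since O(inspect_key) holds, K gives O(~dim_lights).
Premise 3 is O(~dim_lights -> halt_line); since O(~dim_lights), deontic closure gives O(halt_line).
So O(halt_line) holds — halt_line is obligatory. None of the other listed options is made obligatory by any chain of premises.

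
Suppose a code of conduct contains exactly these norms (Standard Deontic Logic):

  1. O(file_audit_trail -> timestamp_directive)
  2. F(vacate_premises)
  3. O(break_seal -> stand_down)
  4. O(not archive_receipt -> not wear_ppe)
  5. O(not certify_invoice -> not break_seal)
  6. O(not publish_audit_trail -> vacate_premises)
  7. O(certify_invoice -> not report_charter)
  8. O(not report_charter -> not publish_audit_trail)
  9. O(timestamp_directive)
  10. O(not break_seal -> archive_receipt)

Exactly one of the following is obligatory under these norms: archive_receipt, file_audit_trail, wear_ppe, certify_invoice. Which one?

Premise 2 is F(vacate_premises), i.e. O(not vacate_premises).
Premise 6 is O(not publish_audit_trail -> vacate_premises); contrapositively O(not vacate_premises -> publish_audit_trail). Since O(not vacate_premises) holds, K gives O(publish_audit_trail).
The contrapositive of premise 8 (O(not report_charter -> not publish_audit_trail)) is O(publish_audit_trail -> report_charter), and O(publish_audit_trail) is already established, so O(report_charter).
Premise 7 is O(certify_invoice -> not report_charter); contrapositively O(report_charter -> not certify_invoice). Since O(report_charter) holds, K gives O(not certify_invoice).
From O(not certify_invoice) and premise 5, O(not certify_invoice -> not break_seal), we obtain O(not break_seal).
From O(not break_seal) and premise 10, O(not break_seal -> archive_receipt), we obtain O(archive_receipt).
So O(archive_receipt) holds — archive_receipt is obligatory. None of the other listed options is made obligatory by any chain of premises.

archive_receipt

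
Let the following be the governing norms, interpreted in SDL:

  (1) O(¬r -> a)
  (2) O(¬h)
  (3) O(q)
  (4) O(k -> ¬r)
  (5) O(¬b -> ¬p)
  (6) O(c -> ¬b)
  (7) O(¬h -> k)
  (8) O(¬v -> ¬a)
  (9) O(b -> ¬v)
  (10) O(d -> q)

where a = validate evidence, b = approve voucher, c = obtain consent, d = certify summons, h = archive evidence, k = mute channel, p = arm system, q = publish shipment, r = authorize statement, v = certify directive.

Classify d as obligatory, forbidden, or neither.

Neither

Premise 10 is O(d -> q); even if O(q) held, inferring O(d) would be affirming the consequent — invalid.
No premise or chain of K-axiom applications forces O(d), and none forces O(¬d). So d is neither obligatory nor forbidden under these norms.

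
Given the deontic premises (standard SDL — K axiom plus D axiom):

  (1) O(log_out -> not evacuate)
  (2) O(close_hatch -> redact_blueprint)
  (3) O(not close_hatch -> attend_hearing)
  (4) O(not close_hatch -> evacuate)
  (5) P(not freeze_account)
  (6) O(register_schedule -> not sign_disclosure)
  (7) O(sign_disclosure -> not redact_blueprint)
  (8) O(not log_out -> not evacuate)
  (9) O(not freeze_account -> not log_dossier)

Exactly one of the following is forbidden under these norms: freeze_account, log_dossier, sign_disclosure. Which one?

By case analysis on not log_out: premise 8 gives O(not log_out -> not evacuate) and premise 1 gives O(log_out -> not evacuate), so O(not evacuate) either way.
Premise 4 is O(not close_hatch -> evacuate); contrapositively O(not evacuate -> close_hatch). Since O(not evacuate) holds, K gives O(close_hatch).
Premise 2 is O(close_hatch -> redact_blueprint); since O(close_hatch), deontic closure gives O(redact_blueprint).
Premise 7 is O(sign_disclosure -> not redact_blueprint); contrapositively O(redact_blueprint -> not sign_disclosure). Since O(redact_blueprint) holds, K gives O(not sign_disclosure).
So O(not sign_disclosure) holds, i.e. sign_disclosure is forbidden. None of the other listed options is forbidden under the premises.

sign_disclosure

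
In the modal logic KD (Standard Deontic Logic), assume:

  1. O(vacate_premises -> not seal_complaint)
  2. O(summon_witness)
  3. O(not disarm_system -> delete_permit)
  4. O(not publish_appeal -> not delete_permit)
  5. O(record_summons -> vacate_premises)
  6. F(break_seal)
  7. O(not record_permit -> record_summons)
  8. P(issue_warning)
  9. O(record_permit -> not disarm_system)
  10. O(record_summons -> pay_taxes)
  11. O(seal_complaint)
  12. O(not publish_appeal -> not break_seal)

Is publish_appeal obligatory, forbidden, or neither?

Obligatory

Premise 11 gives O(seal_complaint).
Premise 1, O(vacate_premises -> not seal_complaint), contraposes to O(seal_complaint -> not vacate_premises); with O(seal_complaint) we get O(not vacate_premises).
The contrapositive of premise 5 (O(record_summons -> vacate_premises)) is O(not vacate_premises -> not record_summons), and O(not vacate_premises) is already established, so O(not record_summons).
Premise 7 is O(not record_permit -> record_summons); contrapositively O(not record_summons -> record_permit). Since O(not record_summons) holds, K gives O(record_permit).
Applying K to premise 9 (O(record_permit -> not disarm_system)) and O(record_permit) yields O(not disarm_system).
Applying K to premise 3 (O(not disarm_system -> delete_permit)) and O(not disarm_system) yields O(delete_permit).
Premise 4, O(not publish_appeal -> not delete_permit), contraposes to O(delete_permit -> publish_appeal); with O(delete_permit) we get O(publish_appeal).
Premises 2, 6, 8, 10, 12 do not contribute to this derivation.
Hence publish_appeal is obligatory.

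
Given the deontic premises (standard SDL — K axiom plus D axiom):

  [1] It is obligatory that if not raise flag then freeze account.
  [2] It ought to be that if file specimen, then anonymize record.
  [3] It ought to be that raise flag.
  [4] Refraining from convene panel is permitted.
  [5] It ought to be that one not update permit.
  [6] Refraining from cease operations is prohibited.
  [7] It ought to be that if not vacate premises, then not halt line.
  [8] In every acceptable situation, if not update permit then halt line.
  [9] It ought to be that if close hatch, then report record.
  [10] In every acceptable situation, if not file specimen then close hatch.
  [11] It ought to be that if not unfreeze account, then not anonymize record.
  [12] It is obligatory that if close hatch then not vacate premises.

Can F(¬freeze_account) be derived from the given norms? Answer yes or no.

Premise 1 is O(¬raise_flag → freeze_account), but O(¬raise_flag) is not derivable from the premises, so it does not yield O(freeze_account).
No other premise forces O(freeze_account). An ideal world satisfying every premise can still have ¬freeze_account true, so F(¬freeze_account) is not derivable.

No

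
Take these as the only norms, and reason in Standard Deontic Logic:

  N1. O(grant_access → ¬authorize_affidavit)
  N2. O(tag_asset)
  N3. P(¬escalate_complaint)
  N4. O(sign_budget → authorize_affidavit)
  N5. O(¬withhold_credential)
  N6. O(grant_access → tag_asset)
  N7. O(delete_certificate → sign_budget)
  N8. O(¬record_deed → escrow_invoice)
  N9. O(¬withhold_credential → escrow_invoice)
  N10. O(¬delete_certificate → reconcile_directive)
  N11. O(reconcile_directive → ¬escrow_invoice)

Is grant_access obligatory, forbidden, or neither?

Premise 5 states O(¬withhold_credential) outright.
Premise 9 is O(¬withhold_credential → escrow_invoice); since O(¬withhold_credential), deontic closure gives O(escrow_invoice).
Premise 11 is O(reconcile_directive → ¬escrow_invoice); contrapositively O(escrow_invoice → ¬reconcile_directive). Since O(escrow_invoice) holds, K gives O(¬reconcile_directive).
The contrapositive of premise 10 (O(¬delete_certificate → reconcile_directive)) is O(¬reconcile_directive → delete_certificate), and O(¬reconcile_directive) is already established, so O(delete_certificate).
From O(delete_certificate) and premise 7, O(delete_certificate → sign_budget), we obtain O(sign_budget).
Premise 4 is O(sign_budget → authorize_affidavit); since O(sign_budget), deontic closure gives O(authorize_affidavit).
The contrapositive of premise 1 (O(grant_access → ¬authorize_affidavit)) is O(authorize_affidavit → ¬grant_access), and O(authorize_affidavit) is already established, so O(¬grant_access).
Premises 2, 3, 6, 8 do not contribute to this derivation.
Thus O(¬grant_access), which is F(grant_access): grant_access is forbidden.

Forbidden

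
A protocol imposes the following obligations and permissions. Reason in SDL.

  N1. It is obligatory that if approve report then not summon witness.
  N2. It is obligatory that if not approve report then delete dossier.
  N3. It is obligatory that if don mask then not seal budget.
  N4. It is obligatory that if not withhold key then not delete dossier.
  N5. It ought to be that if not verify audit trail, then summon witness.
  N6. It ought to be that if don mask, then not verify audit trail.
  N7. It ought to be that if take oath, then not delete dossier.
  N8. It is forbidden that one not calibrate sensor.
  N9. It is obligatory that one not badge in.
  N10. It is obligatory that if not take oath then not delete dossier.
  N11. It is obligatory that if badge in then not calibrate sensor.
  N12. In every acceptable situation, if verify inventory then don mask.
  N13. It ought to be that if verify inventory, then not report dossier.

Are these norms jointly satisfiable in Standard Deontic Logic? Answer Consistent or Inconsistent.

Consistent

Premise 11 is O(badge_in → ¬calibrate_sensor), but O(badge_in) is not derivable from the premises, so it does not yield O(¬calibrate_sensor).
So O(¬calibrate_sensor) is not derivable, and the apparent clash with O(calibrate_sensor) does not arise.
A world satisfying every obligation exists (e.g. approve_report=true, badge_in=false, calibrate_sensor=true, delete_dossier=false, don_mask=false, report_dossier=false, seal_budget=false, summon_witness=false, take_oath=false, verify_audit_trail=true, verify_inventory=false, withhold_key=false); no atom is both obligatory and forbidden, so the set is consistent.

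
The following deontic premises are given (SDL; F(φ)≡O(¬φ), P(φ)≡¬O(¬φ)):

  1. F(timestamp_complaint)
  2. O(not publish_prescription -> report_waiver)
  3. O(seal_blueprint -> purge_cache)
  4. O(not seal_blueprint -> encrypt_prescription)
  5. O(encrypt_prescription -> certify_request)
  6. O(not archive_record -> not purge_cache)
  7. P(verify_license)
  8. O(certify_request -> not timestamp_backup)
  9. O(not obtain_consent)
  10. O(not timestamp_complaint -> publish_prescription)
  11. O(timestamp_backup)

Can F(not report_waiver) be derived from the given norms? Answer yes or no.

No

Premise 2 is O(not publish_prescription -> report_waiver), but O(not publish_prescription) is not derivable from the premises, so it does not yield O(report_waiver).
No other premise forces O(report_waiver). An ideal world satisfying every premise can still have not report_waiver true, so F(not report_waiver) is not derivable.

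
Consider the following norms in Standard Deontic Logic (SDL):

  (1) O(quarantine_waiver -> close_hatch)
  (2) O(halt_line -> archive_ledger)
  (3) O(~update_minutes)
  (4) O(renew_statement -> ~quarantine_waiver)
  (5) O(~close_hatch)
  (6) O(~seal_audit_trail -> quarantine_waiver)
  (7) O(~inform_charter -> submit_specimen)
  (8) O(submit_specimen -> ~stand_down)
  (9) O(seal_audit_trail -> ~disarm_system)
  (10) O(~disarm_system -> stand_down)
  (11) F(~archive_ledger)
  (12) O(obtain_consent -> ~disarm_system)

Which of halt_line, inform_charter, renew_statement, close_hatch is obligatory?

inform_charter

From premise 5 we have O(~close_hatch).
The contrapositive of premise 1 (O(quarantine_waiver -> close_hatch)) is O(~close_hatch -> ~quarantine_waiver), and O(~close_hatch) is already established, so O(~quarantine_waiver).
Premise 6, O(~seal_audit_trail -> quarantine_waiver), contraposes to O(~quarantine_waiver -> seal_audit_trail); with O(~quarantine_waiver) we get O(seal_audit_trail).
Applying K to premise 9 (O(seal_audit_trail -> ~disarm_system)) and O(seal_audit_trail) yields O(~disarm_system).
With premise 10, O(~disarm_system -> stand_down), the K-axiom yields O(stand_down).
The contrapositive of premise 8 (O(submit_specimen -> ~stand_down)) is O(stand_down -> ~submit_specimen), and O(stand_down) is already established, so O(~submit_specimen).
Premise 7, O(~inform_charter -> submit_specimen), contraposes to O(~submit_specimen -> inform_charter); with O(~submit_specimen) we get O(inform_charter).
So O(inform_charter) holds — inform_charter is obligatory. None of the other listed options is made obligatory by any chain of premises.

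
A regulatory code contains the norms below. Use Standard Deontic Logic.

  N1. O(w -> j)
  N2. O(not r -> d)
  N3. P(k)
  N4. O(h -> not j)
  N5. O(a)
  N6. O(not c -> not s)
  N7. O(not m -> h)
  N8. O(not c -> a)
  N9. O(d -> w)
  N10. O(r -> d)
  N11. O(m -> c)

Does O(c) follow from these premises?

Yes

By case analysis on not r: premise 2 gives O(not r -> d) and premise 10 gives O(r -> d), so O(d) either way.
Applying K to premise 9 (O(d -> w)) and O(d) yields O(w).
From O(w) and premise 1, O(w -> j), we obtain O(j).
The contrapositive of premise 4 (O(h -> not j)) is O(j -> not h), and O(j) is already established, so O(not h).
Premise 7 is O(not m -> h); contrapositively O(not h -> m). Since O(not h) holds, K gives O(m).
From O(m) and premise 11, O(m -> c), we obtain O(c).
Premises 3, 5, 6, 8 do not contribute to this derivation.
So O(c) follows.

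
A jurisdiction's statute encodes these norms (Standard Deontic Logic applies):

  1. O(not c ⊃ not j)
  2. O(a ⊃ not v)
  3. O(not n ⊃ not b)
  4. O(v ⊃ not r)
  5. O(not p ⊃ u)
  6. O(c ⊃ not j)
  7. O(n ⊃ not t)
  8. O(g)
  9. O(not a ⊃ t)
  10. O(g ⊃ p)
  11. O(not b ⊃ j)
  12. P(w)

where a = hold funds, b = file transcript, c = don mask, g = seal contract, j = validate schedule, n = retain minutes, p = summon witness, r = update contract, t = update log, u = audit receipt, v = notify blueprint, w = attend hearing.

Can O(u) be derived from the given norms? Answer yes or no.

No

Premise 5 is O(not p ⊃ u), but O(not p) is not derivable from the premises, so it does not yield O(u).
No other premise forces O(u). An ideal world satisfying every premise can still have u false, so O(u) is not derivable.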